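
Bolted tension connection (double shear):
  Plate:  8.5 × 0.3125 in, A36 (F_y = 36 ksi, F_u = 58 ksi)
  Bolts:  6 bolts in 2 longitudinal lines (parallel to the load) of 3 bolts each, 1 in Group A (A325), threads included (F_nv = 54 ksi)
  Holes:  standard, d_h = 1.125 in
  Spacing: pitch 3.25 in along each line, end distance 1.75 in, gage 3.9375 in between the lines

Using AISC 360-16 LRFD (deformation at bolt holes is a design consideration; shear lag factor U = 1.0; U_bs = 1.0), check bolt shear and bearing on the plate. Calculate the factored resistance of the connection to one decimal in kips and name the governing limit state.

Bolt shear: A_b = π(1)²/4 = 0.7854 in². φR_n = 0.75 × 54 × 0.7854 × 6 × 2 = 381.7 kips.
Bearing (0.3125 in plate, F_u = 58 ksi): end bolts L_c = 1.75 − 1.125/2 = 1.1875, R_n = min(1.2×1.1875×0.3125×58, 2.4×1×0.3125×58) = 25.828 kips/bolt; interior L_c = 3.25 − 1.125 = 2.125, R_n = 43.5 kips/bolt. φR_n = 0.75 × (2×25.828 + 4×43.5) = 169.2 kips.
Governing: min(381.7, 169.2) = 169.2 kips → bearing.

169.2 kips (bearing governs)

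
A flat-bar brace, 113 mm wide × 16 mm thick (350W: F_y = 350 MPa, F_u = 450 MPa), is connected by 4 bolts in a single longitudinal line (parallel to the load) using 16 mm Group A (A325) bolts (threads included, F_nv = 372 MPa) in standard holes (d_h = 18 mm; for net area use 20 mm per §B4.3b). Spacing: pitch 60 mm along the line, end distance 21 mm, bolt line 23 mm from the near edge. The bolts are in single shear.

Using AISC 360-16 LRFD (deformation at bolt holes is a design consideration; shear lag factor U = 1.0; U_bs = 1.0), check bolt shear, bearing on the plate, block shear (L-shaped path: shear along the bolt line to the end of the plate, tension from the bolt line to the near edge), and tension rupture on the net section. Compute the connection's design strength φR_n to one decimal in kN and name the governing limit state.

224.4 kN (bolt shear governs)

Bolt shear: A_b = π(16)²/4 = 201.06 mm². φR_n = 0.75 × 372 × 201.06 × 4 × 1 = 224.4 kN.
Bearing (16 mm plate, F_u = 450 MPa): end bolts L_c = 21 − 18/2 = 12, R_n = min(1.2×12×16×450, 2.4×16×16×450) = 103.68 kN/bolt; interior L_c = 60 − 18 = 42, R_n = 276.48 kN/bolt. φR_n = 0.75 × (1×103.68 + 3×276.48) = 699.8 kN.
Block shear: shear path 1×[21+3×60] = 1×201 mm, A_gv = 3216, A_nv = 1×(201 − 3.5×20)×16 = 2096 mm²; tension to near edge: (23 − 0.5×20)×16 = 208 mm². R_n = min(0.6×450×2096, 0.6×350×3216) + 1.0×450×208 = min(565.92, 675.36) + 93.6 = 659.52 kN. φR_n = 0.75 × 659.52 = 494.6 kN.
Tension rupture (net): A_n = (113 − 1×20)×16 = 1488 mm² (U = 1.0, A_e = A_n). φR_n = 0.75 × 450 × 1488 = 502.2 kN.
Governing: min(224.4, 699.8, 494.6, 502.2) = 224.4 kN → bolt shear.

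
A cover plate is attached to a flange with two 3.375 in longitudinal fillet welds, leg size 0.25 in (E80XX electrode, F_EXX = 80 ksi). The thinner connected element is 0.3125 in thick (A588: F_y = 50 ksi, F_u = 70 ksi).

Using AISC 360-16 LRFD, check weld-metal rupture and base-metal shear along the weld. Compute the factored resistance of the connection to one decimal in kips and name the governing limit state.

43.0 kips (weld metal governs)

Weld metal: throat = 0.707×0.25 = 0.17675 in, L = 2×3.375 = 6.75 in. φR_n = 0.75 × 0.6 × 80 × 0.17675 × 6.75 = 43.0 kips.
Base metal shear (0.3125 in plate): yield φR_n = 1.0×0.6×50×0.3125×6.75 = 63.3 kips; rupture φR_n = 0.75×0.6×70×0.3125×6.75 = 66.4 kips; take 63.3 kips (yield).
Governing: min(43.0, 63.3) = 43.0 kips → weld metal.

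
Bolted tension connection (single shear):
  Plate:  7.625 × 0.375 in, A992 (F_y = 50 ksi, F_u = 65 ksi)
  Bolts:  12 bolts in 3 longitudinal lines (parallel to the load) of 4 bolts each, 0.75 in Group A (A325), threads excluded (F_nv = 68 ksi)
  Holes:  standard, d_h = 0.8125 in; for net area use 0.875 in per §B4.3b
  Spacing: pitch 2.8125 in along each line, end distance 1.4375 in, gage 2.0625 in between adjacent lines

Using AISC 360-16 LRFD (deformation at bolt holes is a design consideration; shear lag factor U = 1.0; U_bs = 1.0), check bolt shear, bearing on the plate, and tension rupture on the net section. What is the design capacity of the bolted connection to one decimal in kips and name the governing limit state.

Bolt shear: A_b = π(0.75)²/4 = 0.44179 in². φR_n = 0.75 × 68 × 0.44179 × 12 × 1 = 270.4 kips.
Bearing (0.375 in plate, F_u = 65 ksi): end bolts L_c = 1.4375 − 0.8125/2 = 1.03125, R_n = min(1.2×1.03125×0.375×65, 2.4×0.75×0.375×65) = 30.164 kips/bolt; interior L_c = 2.8125 − 0.8125 = 2, R_n = 43.875 kips/bolt. φR_n = 0.75 × (3×30.164 + 9×43.875) = 364.0 kips.
Tension rupture (net): A_n = (7.625 − 3×0.875)×0.375 = 1.875 in² (U = 1.0, A_e = A_n). φR_n = 0.75 × 65 × 1.875 = 91.4 kips.
Governing: min(270.4, 364.0, 91.4) = 91.4 kips → net-section rupture.

91.4 kips (net-section rupture governs)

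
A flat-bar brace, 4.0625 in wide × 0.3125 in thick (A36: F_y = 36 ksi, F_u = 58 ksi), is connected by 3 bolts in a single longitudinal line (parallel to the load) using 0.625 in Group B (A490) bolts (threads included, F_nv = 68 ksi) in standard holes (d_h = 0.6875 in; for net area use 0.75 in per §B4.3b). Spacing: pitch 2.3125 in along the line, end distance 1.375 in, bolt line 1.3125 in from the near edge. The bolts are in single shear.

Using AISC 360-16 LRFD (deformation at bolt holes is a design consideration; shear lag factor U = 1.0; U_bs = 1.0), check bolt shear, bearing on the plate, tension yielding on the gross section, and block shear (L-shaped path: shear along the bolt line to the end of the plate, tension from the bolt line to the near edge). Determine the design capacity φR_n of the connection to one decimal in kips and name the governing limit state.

Bolt shear: A_b = π(0.625)²/4 = 0.3068 in². φR_n = 0.75 × 68 × 0.3068 × 3 × 1 = 46.9 kips.
Bearing (0.3125 in plate, F_u = 58 ksi): end bolts L_c = 1.375 − 0.6875/2 = 1.03125, R_n = min(1.2×1.03125×0.3125×58, 2.4×0.625×0.3125×58) = 22.43 kips/bolt; interior L_c = 2.3125 − 0.6875 = 1.625, R_n = 27.188 kips/bolt. φR_n = 0.75 × (1×22.43 + 2×27.188) = 57.6 kips.
Tension yield (gross): A_g = 4.0625×0.3125 = 1.2695 in². φR_n = 0.90 × 36 × 1.2695 = 41.1 kips.
Block shear: shear path 1×[1.375+2×2.3125] = 1×6 in, A_gv = 1.875, A_nv = 1×(6 − 2.5×0.75)×0.3125 = 1.2891 in²; tension to near edge: (1.3125 − 0.5×0.75)×0.3125 = 0.29297 in². R_n = min(0.6×58×1.2891, 0.6×36×1.875) + 1.0×58×0.29297 = min(44.861, 40.5) + 16.992 = 57.492 kips. φR_n = 0.75 × 57.492 = 43.1 kips.
Governing: min(46.9, 57.6, 41.1, 43.1) = 41.1 kips → gross-section yield.

41.1 kips (gross-section yield governs)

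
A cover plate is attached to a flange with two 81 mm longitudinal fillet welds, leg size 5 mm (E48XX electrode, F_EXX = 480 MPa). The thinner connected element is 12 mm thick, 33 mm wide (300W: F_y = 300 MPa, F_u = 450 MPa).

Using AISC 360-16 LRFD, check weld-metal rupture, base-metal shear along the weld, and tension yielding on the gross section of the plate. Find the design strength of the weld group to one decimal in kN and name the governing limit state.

106.9 kN (gross-section yield governs)

Weld metal: throat = 0.707×5 = 3.535 mm, L = 2×81 = 162 mm. φR_n = 0.75 × 0.6 × 480 × 3.535 × 162 = 123.7 kN.
Base metal shear (12 mm plate): yield φR_n = 1.0×0.6×300×12×162 = 349.9 kN; rupture φR_n = 0.75×0.6×450×12×162 = 393.7 kN; take 349.9 kN (yield).
Tension yield (gross): A_g = 33×12 = 396 mm². φR_n = 0.90 × 300 × 396 = 106.9 kN.
Governing: min(123.7, 349.9, 106.9) = 106.9 kN → gross-section yield.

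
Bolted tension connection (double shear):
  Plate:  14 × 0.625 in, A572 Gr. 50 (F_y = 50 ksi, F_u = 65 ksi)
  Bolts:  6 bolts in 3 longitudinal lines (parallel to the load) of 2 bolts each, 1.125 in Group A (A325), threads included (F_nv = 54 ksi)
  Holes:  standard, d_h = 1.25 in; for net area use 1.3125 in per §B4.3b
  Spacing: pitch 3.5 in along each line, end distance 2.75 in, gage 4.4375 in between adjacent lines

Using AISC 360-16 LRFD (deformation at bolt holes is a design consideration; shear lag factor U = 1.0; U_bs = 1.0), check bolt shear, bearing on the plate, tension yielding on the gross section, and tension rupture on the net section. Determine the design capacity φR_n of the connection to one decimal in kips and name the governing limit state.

306.6 kips (net-section rupture governs)

Bolt shear: A_b = π(1.125)²/4 = 0.99402 in². φR_n = 0.75 × 54 × 0.99402 × 6 × 2 = 483.1 kips.
Bearing (0.625 in plate, F_u = 65 ksi): end bolts L_c = 2.75 − 1.25/2 = 2.125, R_n = min(1.2×2.125×0.625×65, 2.4×1.125×0.625×65) = 103.59 kips/bolt; interior L_c = 3.5 − 1.25 = 2.25, R_n = 109.69 kips/bolt. φR_n = 0.75 × (3×103.59 + 3×109.69) = 479.9 kips.
Tension yield (gross): A_g = 14×0.625 = 8.75 in². φR_n = 0.90 × 50 × 8.75 = 393.8 kips.
Tension rupture (net): A_n = (14 − 3×1.3125)×0.625 = 6.2891 in² (U = 1.0, A_e = A_n). φR_n = 0.75 × 65 × 6.2891 = 306.6 kips.
Governing: min(483.1, 479.9, 393.8, 306.6) = 306.6 kips → net-section rupture.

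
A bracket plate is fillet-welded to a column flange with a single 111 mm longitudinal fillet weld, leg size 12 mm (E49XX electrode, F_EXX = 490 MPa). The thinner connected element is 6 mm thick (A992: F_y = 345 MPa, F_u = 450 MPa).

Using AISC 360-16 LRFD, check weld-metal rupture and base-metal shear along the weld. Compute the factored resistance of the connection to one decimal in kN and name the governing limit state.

Weld metal: throat = 0.707×12 = 8.484 mm, L = 111 mm. φR_n = 0.75 × 0.6 × 490 × 8.484 × 111 = 207.7 kN.
Base metal shear (6 mm plate): yield φR_n = 1.0×0.6×345×6×111 = 137.9 kN; rupture φR_n = 0.75×0.6×450×6×111 = 134.9 kN; take 134.9 kN (rupture).
Governing: min(207.7, 134.9) = 134.9 kN → base-metal shear.

134.9 kN (base-metal shear governs)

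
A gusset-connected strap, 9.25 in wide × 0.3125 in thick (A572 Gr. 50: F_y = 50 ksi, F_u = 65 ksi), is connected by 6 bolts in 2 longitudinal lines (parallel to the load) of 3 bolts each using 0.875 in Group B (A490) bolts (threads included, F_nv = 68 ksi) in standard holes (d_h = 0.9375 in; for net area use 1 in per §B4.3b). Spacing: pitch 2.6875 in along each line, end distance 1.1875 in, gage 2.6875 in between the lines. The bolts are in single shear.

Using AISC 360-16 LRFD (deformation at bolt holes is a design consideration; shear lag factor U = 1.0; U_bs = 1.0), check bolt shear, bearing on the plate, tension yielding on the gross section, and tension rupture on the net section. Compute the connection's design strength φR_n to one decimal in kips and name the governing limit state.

Bolt shear: A_b = π(0.875)²/4 = 0.60132 in². φR_n = 0.75 × 68 × 0.60132 × 6 × 1 = 184.0 kips.
Bearing (0.3125 in plate, F_u = 65 ksi): end bolts L_c = 1.1875 − 0.9375/2 = 0.71875, R_n = min(1.2×0.71875×0.3125×65, 2.4×0.875×0.3125×65) = 17.52 kips/bolt; interior L_c = 2.6875 − 0.9375 = 1.75, R_n = 42.656 kips/bolt. φR_n = 0.75 × (2×17.52 + 4×42.656) = 154.2 kips.
Tension yield (gross): A_g = 9.25×0.3125 = 2.8906 in². φR_n = 0.90 × 50 × 2.8906 = 130.1 kips.
Tension rupture (net): A_n = (9.25 − 2×1)×0.3125 = 2.2656 in² (U = 1.0, A_e = A_n). φR_n = 0.75 × 65 × 2.2656 = 110.4 kips.
Governing: min(184.0, 154.2, 130.1, 110.4) = 110.4 kips → net-section rupture.

110.4 kips (net-section rupture governs)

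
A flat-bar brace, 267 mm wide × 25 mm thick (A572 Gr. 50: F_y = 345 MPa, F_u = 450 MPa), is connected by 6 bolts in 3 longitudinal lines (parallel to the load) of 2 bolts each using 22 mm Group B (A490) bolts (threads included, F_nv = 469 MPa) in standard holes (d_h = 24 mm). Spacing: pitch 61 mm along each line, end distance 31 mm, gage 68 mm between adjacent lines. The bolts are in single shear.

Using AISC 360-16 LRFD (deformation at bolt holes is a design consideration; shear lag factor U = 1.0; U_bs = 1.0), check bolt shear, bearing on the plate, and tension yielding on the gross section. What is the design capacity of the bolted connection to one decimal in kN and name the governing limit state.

Bolt shear: A_b = π(22)²/4 = 380.13 mm². φR_n = 0.75 × 469 × 380.13 × 6 × 1 = 802.3 kN.
Bearing (25 mm plate, F_u = 450 MPa): end bolts L_c = 31 − 24/2 = 19, R_n = min(1.2×19×25×450, 2.4×22×25×450) = 256.5 kN/bolt; interior L_c = 61 − 24 = 37, R_n = 499.5 kN/bolt. φR_n = 0.75 × (3×256.5 + 3×499.5) = 1701.0 kN.
Tension yield (gross): A_g = 267×25 = 6675 mm². φR_n = 0.90 × 345 × 6675 = 2072.6 kN.
Governing: min(802.3, 1701.0, 2072.6) = 802.3 kN → bolt shear.

802.3 kN (bolt shear governs)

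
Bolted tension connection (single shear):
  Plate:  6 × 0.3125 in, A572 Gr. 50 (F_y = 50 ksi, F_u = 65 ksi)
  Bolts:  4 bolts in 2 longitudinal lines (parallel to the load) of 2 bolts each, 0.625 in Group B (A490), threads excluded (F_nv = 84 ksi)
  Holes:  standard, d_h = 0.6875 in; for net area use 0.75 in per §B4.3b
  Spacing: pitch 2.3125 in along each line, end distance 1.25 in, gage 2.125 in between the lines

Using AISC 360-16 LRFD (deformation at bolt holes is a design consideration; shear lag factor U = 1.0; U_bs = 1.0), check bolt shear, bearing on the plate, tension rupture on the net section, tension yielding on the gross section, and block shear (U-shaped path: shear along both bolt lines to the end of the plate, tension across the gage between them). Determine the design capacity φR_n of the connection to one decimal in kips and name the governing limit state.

Bolt shear: A_b = π(0.625)²/4 = 0.3068 in². φR_n = 0.75 × 84 × 0.3068 × 4 × 1 = 77.3 kips.
Bearing (0.3125 in plate, F_u = 65 ksi): end bolts L_c = 1.25 − 0.6875/2 = 0.90625, R_n = min(1.2×0.90625×0.3125×65, 2.4×0.625×0.3125×65) = 22.09 kips/bolt; interior L_c = 2.3125 − 0.6875 = 1.625, R_n = 30.469 kips/bolt. φR_n = 0.75 × (2×22.09 + 2×30.469) = 78.8 kips.
Tension rupture (net): A_n = (6 − 2×0.75)×0.3125 = 1.4063 in² (U = 1.0, A_e = A_n). φR_n = 0.75 × 65 × 1.4063 = 68.6 kips.
Tension yield (gross): A_g = 6×0.3125 = 1.875 in². φR_n = 0.90 × 50 × 1.875 = 84.4 kips.
Block shear: shear path 2×[1.25+1×2.3125] = 2×3.5625 in, A_gv = 2.2266, A_nv = 2×(3.5625 − 1.5×0.75)×0.3125 = 1.5234 in²; tension across gage: (2.125 − 1×0.75)×0.3125 = 0.42969 in². R_n = min(0.6×65×1.5234, 0.6×50×2.2266) + 1.0×65×0.42969 = min(59.413, 66.798) + 27.93 = 87.343 kips. φR_n = 0.75 × 87.343 = 65.5 kips.
Governing: min(77.3, 78.8, 68.6, 84.4, 65.5) = 65.5 kips → block shear.

65.5 kips (block shear governs)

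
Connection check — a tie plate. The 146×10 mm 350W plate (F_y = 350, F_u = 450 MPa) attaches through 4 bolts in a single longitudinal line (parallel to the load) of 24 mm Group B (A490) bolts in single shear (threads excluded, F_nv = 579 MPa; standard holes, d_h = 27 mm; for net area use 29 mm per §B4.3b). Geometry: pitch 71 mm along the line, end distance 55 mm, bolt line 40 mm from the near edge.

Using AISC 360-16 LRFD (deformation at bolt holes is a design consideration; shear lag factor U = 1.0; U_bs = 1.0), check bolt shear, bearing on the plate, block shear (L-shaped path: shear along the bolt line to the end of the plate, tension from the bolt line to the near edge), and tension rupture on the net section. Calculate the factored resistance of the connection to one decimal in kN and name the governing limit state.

394.9 kN (net-section rupture governs)

Bolt shear: A_b = π(24)²/4 = 452.39 mm². φR_n = 0.75 × 579 × 452.39 × 4 × 1 = 785.8 kN.
Bearing (10 mm plate, F_u = 450 MPa): end bolts L_c = 55 − 27/2 = 41.5, R_n = min(1.2×41.5×10×450, 2.4×24×10×450) = 224.1 kN/bolt; interior L_c = 71 − 27 = 44, R_n = 237.6 kN/bolt. φR_n = 0.75 × (1×224.1 + 3×237.6) = 702.7 kN.
Block shear: shear path 1×[55+3×71] = 1×268 mm, A_gv = 2680, A_nv = 1×(268 − 3.5×29)×10 = 1665 mm²; tension to near edge: (40 − 0.5×29)×10 = 255 mm². R_n = min(0.6×450×1665, 0.6×350×2680) + 1.0×450×255 = min(449.55, 562.8) + 114.75 = 564.3 kN. φR_n = 0.75 × 564.3 = 423.2 kN.
Tension rupture (net): A_n = (146 − 1×29)×10 = 1170 mm² (U = 1.0, A_e = A_n). φR_n = 0.75 × 450 × 1170 = 394.9 kN.
Governing: min(785.8, 702.7, 423.2, 394.9) = 394.9 kN → net-section rupture.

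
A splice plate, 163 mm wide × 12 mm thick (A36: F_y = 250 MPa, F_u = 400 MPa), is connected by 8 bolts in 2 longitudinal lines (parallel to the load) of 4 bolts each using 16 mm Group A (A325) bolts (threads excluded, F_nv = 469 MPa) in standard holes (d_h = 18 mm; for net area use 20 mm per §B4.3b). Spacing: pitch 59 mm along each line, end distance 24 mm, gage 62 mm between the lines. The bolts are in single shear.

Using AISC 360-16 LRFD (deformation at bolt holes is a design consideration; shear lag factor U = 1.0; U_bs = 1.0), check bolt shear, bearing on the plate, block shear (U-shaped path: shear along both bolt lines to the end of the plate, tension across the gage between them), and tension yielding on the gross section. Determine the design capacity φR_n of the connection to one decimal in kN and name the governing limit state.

440.1 kN (gross-section yield governs)

Bolt shear: A_b = π(16)²/4 = 201.06 mm². φR_n = 0.75 × 469 × 201.06 × 8 × 1 = 565.8 kN.
Bearing (12 mm plate, F_u = 400 MPa): end bolts L_c = 24 − 18/2 = 15, R_n = min(1.2×15×12×400, 2.4×16×12×400) = 86.4 kN/bolt; interior L_c = 59 − 18 = 41, R_n = 184.32 kN/bolt. φR_n = 0.75 × (2×86.4 + 6×184.32) = 959.0 kN.
Block shear: shear path 2×[24+3×59] = 2×201 mm, A_gv = 4824, A_nv = 2×(201 − 3.5×20)×12 = 3144 mm²; tension across gage: (62 − 1×20)×12 = 504 mm². R_n = min(0.6×400×3144, 0.6×250×4824) + 1.0×400×504 = min(754.56, 723.6) + 201.6 = 925.2 kN. φR_n = 0.75 × 925.2 = 693.9 kN.
Tension yield (gross): A_g = 163×12 = 1956 mm². φR_n = 0.90 × 250 × 1956 = 440.1 kN.
Governing: min(565.8, 959.0, 693.9, 440.1) = 440.1 kN → gross-section yield.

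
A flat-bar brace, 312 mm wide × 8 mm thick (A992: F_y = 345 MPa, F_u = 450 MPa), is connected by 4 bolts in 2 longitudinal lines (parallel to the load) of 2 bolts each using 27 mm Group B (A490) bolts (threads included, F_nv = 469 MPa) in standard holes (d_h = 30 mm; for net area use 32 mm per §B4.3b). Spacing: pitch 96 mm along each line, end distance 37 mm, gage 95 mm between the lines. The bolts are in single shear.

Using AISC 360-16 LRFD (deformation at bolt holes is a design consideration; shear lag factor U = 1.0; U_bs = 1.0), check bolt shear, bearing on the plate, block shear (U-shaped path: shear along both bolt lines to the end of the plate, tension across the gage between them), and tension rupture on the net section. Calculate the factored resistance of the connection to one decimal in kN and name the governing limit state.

445.5 kN (block shear governs)

Bolt shear: A_b = π(27)²/4 = 572.56 mm². φR_n = 0.75 × 469 × 572.56 × 4 × 1 = 805.6 kN.
Bearing (8 mm plate, F_u = 450 MPa): end bolts L_c = 37 − 30/2 = 22, R_n = min(1.2×22×8×450, 2.4×27×8×450) = 95.04 kN/bolt; interior L_c = 96 − 30 = 66, R_n = 233.28 kN/bolt. φR_n = 0.75 × (2×95.04 + 2×233.28) = 492.5 kN.
Block shear: shear path 2×[37+1×96] = 2×133 mm, A_gv = 2128, A_nv = 2×(133 − 1.5×32)×8 = 1360 mm²; tension across gage: (95 − 1×32)×8 = 504 mm². R_n = min(0.6×450×1360, 0.6×345×2128) + 1.0×450×504 = min(367.2, 440.5) + 226.8 = 594 kN. φR_n = 0.75 × 594 = 445.5 kN.
Tension rupture (net): A_n = (312 − 2×32)×8 = 1984 mm² (U = 1.0, A_e = A_n). φR_n = 0.75 × 450 × 1984 = 669.6 kN.
Governing: min(805.6, 492.5, 445.5, 669.6) = 445.5 kN → block shear.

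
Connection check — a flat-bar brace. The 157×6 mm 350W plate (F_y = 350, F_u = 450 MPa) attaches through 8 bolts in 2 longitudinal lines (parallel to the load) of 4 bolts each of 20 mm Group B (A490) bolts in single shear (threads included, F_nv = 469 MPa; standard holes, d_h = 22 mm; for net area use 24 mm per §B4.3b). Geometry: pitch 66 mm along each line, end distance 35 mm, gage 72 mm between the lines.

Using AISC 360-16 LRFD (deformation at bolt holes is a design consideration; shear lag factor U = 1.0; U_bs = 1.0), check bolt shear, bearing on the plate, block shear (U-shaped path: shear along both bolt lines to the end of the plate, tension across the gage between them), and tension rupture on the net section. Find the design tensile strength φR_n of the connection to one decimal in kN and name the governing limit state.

220.7 kN (net-section rupture governs)

Bolt shear: A_b = π(20)²/4 = 314.16 mm². φR_n = 0.75 × 469 × 314.16 × 8 × 1 = 884.0 kN.
Bearing (6 mm plate, F_u = 450 MPa): end bolts L_c = 35 − 22/2 = 24, R_n = min(1.2×24×6×450, 2.4×20×6×450) = 77.76 kN/bolt; interior L_c = 66 − 22 = 44, R_n = 129.6 kN/bolt. φR_n = 0.75 × (2×77.76 + 6×129.6) = 699.8 kN.
Block shear: shear path 2×[35+3×66] = 2×233 mm, A_gv = 2796, A_nv = 2×(233 − 3.5×24)×6 = 1788 mm²; tension across gage: (72 − 1×24)×6 = 288 mm². R_n = min(0.6×450×1788, 0.6×350×2796) + 1.0×450×288 = min(482.76, 587.16) + 129.6 = 612.36 kN. φR_n = 0.75 × 612.36 = 459.3 kN.
Tension rupture (net): A_n = (157 − 2×24)×6 = 654 mm² (U = 1.0, A_e = A_n). φR_n = 0.75 × 450 × 654 = 220.7 kN.
Governing: min(884.0, 699.8, 459.3, 220.7) = 220.7 kN → net-section rupture.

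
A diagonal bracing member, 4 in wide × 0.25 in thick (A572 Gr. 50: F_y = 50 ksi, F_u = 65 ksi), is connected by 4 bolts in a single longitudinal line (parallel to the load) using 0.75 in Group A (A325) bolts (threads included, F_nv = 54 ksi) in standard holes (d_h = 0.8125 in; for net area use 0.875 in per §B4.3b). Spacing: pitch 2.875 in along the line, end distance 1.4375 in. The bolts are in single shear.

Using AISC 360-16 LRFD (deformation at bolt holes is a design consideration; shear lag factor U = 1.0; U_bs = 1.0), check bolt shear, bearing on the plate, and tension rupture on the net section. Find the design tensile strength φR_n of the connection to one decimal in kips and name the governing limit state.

38.1 kips (net-section rupture governs)

Bolt shear: A_b = π(0.75)²/4 = 0.44179 in². φR_n = 0.75 × 54 × 0.44179 × 4 × 1 = 71.6 kips.
Bearing (0.25 in plate, F_u = 65 ksi): end bolts L_c = 1.4375 − 0.8125/2 = 1.03125, R_n = min(1.2×1.03125×0.25×65, 2.4×0.75×0.25×65) = 20.109 kips/bolt; interior L_c = 2.875 − 0.8125 = 2.0625, R_n = 29.25 kips/bolt. φR_n = 0.75 × (1×20.109 + 3×29.25) = 80.9 kips.
Tension rupture (net): A_n = (4 − 1×0.875)×0.25 = 0.78125 in² (U = 1.0, A_e = A_n). φR_n = 0.75 × 65 × 0.78125 = 38.1 kips.
Governing: min(71.6, 80.9, 38.1) = 38.1 kips → net-section rupture.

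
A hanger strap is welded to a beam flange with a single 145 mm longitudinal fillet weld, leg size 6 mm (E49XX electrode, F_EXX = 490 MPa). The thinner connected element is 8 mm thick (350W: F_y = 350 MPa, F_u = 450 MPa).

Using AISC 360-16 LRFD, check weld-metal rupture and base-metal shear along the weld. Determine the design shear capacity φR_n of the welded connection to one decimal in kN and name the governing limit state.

135.6 kN (weld metal governs)

Weld metal: throat = 0.707×6 = 4.242 mm, L = 145 mm. φR_n = 0.75 × 0.6 × 490 × 4.242 × 145 = 135.6 kN.
Base metal shear (8 mm plate): yield φR_n = 1.0×0.6×350×8×145 = 243.6 kN; rupture φR_n = 0.75×0.6×450×8×145 = 234.9 kN; take 234.9 kN (rupture).
Governing: min(135.6, 234.9) = 135.6 kN → weld metal.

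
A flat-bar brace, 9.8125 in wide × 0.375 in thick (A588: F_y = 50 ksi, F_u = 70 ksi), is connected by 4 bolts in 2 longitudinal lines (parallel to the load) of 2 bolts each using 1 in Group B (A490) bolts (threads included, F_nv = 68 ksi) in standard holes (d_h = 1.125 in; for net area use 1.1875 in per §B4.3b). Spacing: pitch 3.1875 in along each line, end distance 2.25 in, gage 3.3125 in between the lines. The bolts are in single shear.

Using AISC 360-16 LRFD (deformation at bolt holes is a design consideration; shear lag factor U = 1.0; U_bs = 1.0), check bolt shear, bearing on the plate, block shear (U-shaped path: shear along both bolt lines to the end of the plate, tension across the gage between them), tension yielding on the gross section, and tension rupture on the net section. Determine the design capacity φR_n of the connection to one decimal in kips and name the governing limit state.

Bolt shear: A_b = π(1)²/4 = 0.7854 in². φR_n = 0.75 × 68 × 0.7854 × 4 × 1 = 160.2 kips.
Bearing (0.375 in plate, F_u = 70 ksi): end bolts L_c = 2.25 − 1.125/2 = 1.6875, R_n = min(1.2×1.6875×0.375×70, 2.4×1×0.375×70) = 53.156 kips/bolt; interior L_c = 3.1875 − 1.125 = 2.0625, R_n = 63 kips/bolt. φR_n = 0.75 × (2×53.156 + 2×63) = 174.2 kips.
Block shear: shear path 2×[2.25+1×3.1875] = 2×5.4375 in, A_gv = 4.0781, A_nv = 2×(5.4375 − 1.5×1.1875)×0.375 = 2.7422 in²; tension across gage: (3.3125 − 1×1.1875)×0.375 = 0.79688 in². R_n = min(0.6×70×2.7422, 0.6×50×4.0781) + 1.0×70×0.79688 = min(115.17, 122.34) + 55.782 = 170.95 kips. φR_n = 0.75 × 170.95 = 128.2 kips.
Tension yield (gross): A_g = 9.8125×0.375 = 3.6797 in². φR_n = 0.90 × 50 × 3.6797 = 165.6 kips.
Tension rupture (net): A_n = (9.8125 − 2×1.1875)×0.375 = 2.7891 in² (U = 1.0, A_e = A_n). φR_n = 0.75 × 70 × 2.7891 = 146.4 kips.
Governing: min(160.2, 174.2, 128.2, 165.6, 146.4) = 128.2 kips → block shear.

128.2 kips (block shear governs)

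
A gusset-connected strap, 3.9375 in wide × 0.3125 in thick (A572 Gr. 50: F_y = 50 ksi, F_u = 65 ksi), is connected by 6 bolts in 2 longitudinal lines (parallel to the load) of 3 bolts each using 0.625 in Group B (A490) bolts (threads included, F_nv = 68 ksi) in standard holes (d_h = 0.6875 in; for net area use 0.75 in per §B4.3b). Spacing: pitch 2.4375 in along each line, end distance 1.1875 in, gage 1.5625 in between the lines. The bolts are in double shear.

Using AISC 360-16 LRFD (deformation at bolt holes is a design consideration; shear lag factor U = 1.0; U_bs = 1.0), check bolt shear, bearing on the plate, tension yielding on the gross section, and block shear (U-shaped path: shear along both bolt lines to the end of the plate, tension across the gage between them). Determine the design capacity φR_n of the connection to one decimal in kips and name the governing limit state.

Bolt shear: A_b = π(0.625)²/4 = 0.3068 in². φR_n = 0.75 × 68 × 0.3068 × 6 × 2 = 187.8 kips.
Bearing (0.3125 in plate, F_u = 65 ksi): end bolts L_c = 1.1875 − 0.6875/2 = 0.84375, R_n = min(1.2×0.84375×0.3125×65, 2.4×0.625×0.3125×65) = 20.566 kips/bolt; interior L_c = 2.4375 − 0.6875 = 1.75, R_n = 30.469 kips/bolt. φR_n = 0.75 × (2×20.566 + 4×30.469) = 122.3 kips.
Tension yield (gross): A_g = 3.9375×0.3125 = 1.2305 in². φR_n = 0.90 × 50 × 1.2305 = 55.4 kips.
Block shear: shear path 2×[1.1875+2×2.4375] = 2×6.0625 in, A_gv = 3.7891, A_nv = 2×(6.0625 − 2.5×0.75)×0.3125 = 2.6172 in²; tension across gage: (1.5625 − 1×0.75)×0.3125 = 0.25391 in². R_n = min(0.6×65×2.6172, 0.6×50×3.7891) + 1.0×65×0.25391 = min(102.07, 113.67) + 16.504 = 118.57 kips. φR_n = 0.75 × 118.57 = 88.9 kips.
Governing: min(187.8, 122.3, 55.4, 88.9) = 55.4 kips → gross-section yield.

55.4 kips (gross-section yield governs)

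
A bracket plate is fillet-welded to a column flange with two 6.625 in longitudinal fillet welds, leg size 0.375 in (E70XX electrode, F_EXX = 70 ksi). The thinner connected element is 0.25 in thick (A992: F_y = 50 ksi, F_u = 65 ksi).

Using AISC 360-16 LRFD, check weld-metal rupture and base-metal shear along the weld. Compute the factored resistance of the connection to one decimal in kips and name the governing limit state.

Weld metal: throat = 0.707×0.375 = 0.26513 in, L = 2×6.625 = 13.25 in. φR_n = 0.75 × 0.6 × 70 × 0.26513 × 13.25 = 110.7 kips.
Base metal shear (0.25 in plate): yield φR_n = 1.0×0.6×50×0.25×13.25 = 99.4 kips; rupture φR_n = 0.75×0.6×65×0.25×13.25 = 96.9 kips; take 96.9 kips (rupture).
Governing: min(110.7, 96.9) = 96.9 kips → base-metal shear.

96.9 kips (base-metal shear governs)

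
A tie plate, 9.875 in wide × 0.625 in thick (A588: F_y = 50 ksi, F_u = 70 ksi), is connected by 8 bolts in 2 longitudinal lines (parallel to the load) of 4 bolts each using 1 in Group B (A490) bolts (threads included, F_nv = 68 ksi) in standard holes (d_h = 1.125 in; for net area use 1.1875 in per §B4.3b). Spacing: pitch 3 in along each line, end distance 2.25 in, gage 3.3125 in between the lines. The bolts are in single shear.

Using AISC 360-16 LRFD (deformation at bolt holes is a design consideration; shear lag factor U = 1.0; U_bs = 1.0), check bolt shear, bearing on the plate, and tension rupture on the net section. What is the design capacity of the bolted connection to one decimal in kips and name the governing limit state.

246.1 kips (net-section rupture governs)

Bolt shear: A_b = π(1)²/4 = 0.7854 in². φR_n = 0.75 × 68 × 0.7854 × 8 × 1 = 320.4 kips.
Bearing (0.625 in plate, F_u = 70 ksi): end bolts L_c = 2.25 − 1.125/2 = 1.6875, R_n = min(1.2×1.6875×0.625×70, 2.4×1×0.625×70) = 88.594 kips/bolt; interior L_c = 3 − 1.125 = 1.875, R_n = 98.438 kips/bolt. φR_n = 0.75 × (2×88.594 + 6×98.438) = 575.9 kips.
Tension rupture (net): A_n = (9.875 − 2×1.1875)×0.625 = 4.6875 in² (U = 1.0, A_e = A_n). φR_n = 0.75 × 70 × 4.6875 = 246.1 kips.
Governing: min(320.4, 575.9, 246.1) = 246.1 kips → net-section rupture.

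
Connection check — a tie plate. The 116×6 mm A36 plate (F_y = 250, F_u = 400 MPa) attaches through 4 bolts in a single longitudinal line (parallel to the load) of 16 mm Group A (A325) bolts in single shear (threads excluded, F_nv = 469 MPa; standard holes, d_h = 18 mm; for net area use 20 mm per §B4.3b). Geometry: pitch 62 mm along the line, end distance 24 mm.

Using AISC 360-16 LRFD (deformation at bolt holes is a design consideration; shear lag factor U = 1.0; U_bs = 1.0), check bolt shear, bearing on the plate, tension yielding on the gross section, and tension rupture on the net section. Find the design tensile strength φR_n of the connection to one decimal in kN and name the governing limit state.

Bolt shear: A_b = π(16)²/4 = 201.06 mm². φR_n = 0.75 × 469 × 201.06 × 4 × 1 = 282.9 kN.
Bearing (6 mm plate, F_u = 400 MPa): end bolts L_c = 24 − 18/2 = 15, R_n = min(1.2×15×6×400, 2.4×16×6×400) = 43.2 kN/bolt; interior L_c = 62 − 18 = 44, R_n = 92.16 kN/bolt. φR_n = 0.75 × (1×43.2 + 3×92.16) = 239.8 kN.
Tension yield (gross): A_g = 116×6 = 696 mm². φR_n = 0.90 × 250 × 696 = 156.6 kN.
Tension rupture (net): A_n = (116 − 1×20)×6 = 576 mm² (U = 1.0, A_e = A_n). φR_n = 0.75 × 400 × 576 = 172.8 kN.
Governing: min(282.9, 239.8, 156.6, 172.8) = 156.6 kN → gross-section yield.

156.6 kN (gross-section yield governs)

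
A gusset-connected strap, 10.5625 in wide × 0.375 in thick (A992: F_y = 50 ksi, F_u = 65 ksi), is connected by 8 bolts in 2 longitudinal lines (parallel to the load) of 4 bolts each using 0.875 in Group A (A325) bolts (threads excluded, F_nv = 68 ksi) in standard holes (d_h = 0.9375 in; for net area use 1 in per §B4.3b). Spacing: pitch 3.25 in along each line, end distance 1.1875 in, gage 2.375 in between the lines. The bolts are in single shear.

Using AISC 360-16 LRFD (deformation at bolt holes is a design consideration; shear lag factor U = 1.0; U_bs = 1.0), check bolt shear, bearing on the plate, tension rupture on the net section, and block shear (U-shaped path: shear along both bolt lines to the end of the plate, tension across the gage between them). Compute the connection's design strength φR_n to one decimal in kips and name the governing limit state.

Bolt shear: A_b = π(0.875)²/4 = 0.60132 in². φR_n = 0.75 × 68 × 0.60132 × 8 × 1 = 245.3 kips.
Bearing (0.375 in plate, F_u = 65 ksi): end bolts L_c = 1.1875 − 0.9375/2 = 0.71875, R_n = min(1.2×0.71875×0.375×65, 2.4×0.875×0.375×65) = 21.023 kips/bolt; interior L_c = 3.25 − 0.9375 = 2.3125, R_n = 51.188 kips/bolt. φR_n = 0.75 × (2×21.023 + 6×51.188) = 261.9 kips.
Tension rupture (net): A_n = (10.5625 − 2×1)×0.375 = 3.2109 in² (U = 1.0, A_e = A_n). φR_n = 0.75 × 65 × 3.2109 = 156.5 kips.
Block shear: shear path 2×[1.1875+3×3.25] = 2×10.9375 in, A_gv = 8.2031, A_nv = 2×(10.9375 − 3.5×1)×0.375 = 5.5781 in²; tension across gage: (2.375 − 1×1)×0.375 = 0.51563 in². R_n = min(0.6×65×5.5781, 0.6×50×8.2031) + 1.0×65×0.51563 = min(217.55, 246.09) + 33.516 = 251.07 kips. φR_n = 0.75 × 251.07 = 188.3 kips.
Governing: min(245.3, 261.9, 156.5, 188.3) = 156.5 kips → net-section rupture.

156.5 kips (net-section rupture governs)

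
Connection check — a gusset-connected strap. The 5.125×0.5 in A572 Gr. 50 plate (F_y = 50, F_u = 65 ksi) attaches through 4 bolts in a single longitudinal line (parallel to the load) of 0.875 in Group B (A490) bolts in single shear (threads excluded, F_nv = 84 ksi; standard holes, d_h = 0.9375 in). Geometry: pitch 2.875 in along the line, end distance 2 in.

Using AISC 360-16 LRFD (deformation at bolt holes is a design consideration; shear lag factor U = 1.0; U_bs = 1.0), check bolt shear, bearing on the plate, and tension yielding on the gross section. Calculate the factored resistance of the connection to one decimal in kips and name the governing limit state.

Bolt shear: A_b = π(0.875)²/4 = 0.60132 in². φR_n = 0.75 × 84 × 0.60132 × 4 × 1 = 151.5 kips.
Bearing (0.5 in plate, F_u = 65 ksi): end bolts L_c = 2 − 0.9375/2 = 1.53125, R_n = min(1.2×1.53125×0.5×65, 2.4×0.875×0.5×65) = 59.719 kips/bolt; interior L_c = 2.875 − 0.9375 = 1.9375, R_n = 68.25 kips/bolt. φR_n = 0.75 × (1×59.719 + 3×68.25) = 198.4 kips.
Tension yield (gross): A_g = 5.125×0.5 = 2.5625 in². φR_n = 0.90 × 50 × 2.5625 = 115.3 kips.
Governing: min(151.5, 198.4, 115.3) = 115.3 kips → gross-section yield.

115.3 kips (gross-section yield governs)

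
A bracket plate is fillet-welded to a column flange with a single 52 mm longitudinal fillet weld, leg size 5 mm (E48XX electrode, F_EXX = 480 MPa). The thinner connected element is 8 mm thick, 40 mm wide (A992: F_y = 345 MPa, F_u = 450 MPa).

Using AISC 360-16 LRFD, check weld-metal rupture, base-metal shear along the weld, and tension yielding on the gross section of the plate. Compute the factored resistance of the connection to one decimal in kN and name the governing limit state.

Weld metal: throat = 0.707×5 = 3.535 mm, L = 52 mm. φR_n = 0.75 × 0.6 × 480 × 3.535 × 52 = 39.7 kN.
Base metal shear (8 mm plate): yield φR_n = 1.0×0.6×345×8×52 = 86.1 kN; rupture φR_n = 0.75×0.6×450×8×52 = 84.2 kN; take 84.2 kN (rupture).
Tension yield (gross): A_g = 40×8 = 320 mm². φR_n = 0.90 × 345 × 320 = 99.4 kN.
Governing: min(39.7, 84.2, 99.4) = 39.7 kN → weld metal.

39.7 kN (weld metal governs)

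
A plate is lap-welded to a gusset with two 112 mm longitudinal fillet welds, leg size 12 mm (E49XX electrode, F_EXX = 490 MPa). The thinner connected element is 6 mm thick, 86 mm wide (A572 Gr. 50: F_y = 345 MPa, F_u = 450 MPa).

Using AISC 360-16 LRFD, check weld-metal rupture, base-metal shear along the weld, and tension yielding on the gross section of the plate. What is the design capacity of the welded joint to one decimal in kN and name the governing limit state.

Weld metal: throat = 0.707×12 = 8.484 mm, L = 2×112 = 224 mm. φR_n = 0.75 × 0.6 × 490 × 8.484 × 224 = 419.0 kN.
Base metal shear (6 mm plate): yield φR_n = 1.0×0.6×345×6×224 = 278.2 kN; rupture φR_n = 0.75×0.6×450×6×224 = 272.2 kN; take 272.2 kN (rupture).
Tension yield (gross): A_g = 86×6 = 516 mm². φR_n = 0.90 × 345 × 516 = 160.2 kN.
Governing: min(419.0, 272.2, 160.2) = 160.2 kN → gross-section yield.

160.2 kN (gross-section yield governs)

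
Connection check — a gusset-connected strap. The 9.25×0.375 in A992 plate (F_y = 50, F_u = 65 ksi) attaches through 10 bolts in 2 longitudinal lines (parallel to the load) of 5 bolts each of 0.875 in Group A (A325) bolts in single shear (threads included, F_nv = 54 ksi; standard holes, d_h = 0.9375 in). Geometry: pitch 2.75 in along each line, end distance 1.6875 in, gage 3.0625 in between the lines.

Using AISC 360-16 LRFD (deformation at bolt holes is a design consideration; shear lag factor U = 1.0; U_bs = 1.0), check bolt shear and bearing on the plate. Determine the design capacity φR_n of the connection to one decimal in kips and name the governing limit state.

Bolt shear: A_b = π(0.875)²/4 = 0.60132 in². φR_n = 0.75 × 54 × 0.60132 × 10 × 1 = 243.5 kips.
Bearing (0.375 in plate, F_u = 65 ksi): end bolts L_c = 1.6875 − 0.9375/2 = 1.21875, R_n = min(1.2×1.21875×0.375×65, 2.4×0.875×0.375×65) = 35.648 kips/bolt; interior L_c = 2.75 − 0.9375 = 1.8125, R_n = 51.188 kips/bolt. φR_n = 0.75 × (2×35.648 + 8×51.188) = 360.6 kips.
Governing: min(243.5, 360.6) = 243.5 kips → bolt shear.

243.5 kips (bolt shear governs)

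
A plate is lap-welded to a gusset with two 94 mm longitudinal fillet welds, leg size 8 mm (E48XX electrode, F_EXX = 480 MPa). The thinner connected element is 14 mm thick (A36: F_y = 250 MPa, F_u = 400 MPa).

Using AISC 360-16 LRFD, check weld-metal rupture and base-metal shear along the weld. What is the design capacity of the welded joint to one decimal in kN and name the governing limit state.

Weld metal: throat = 0.707×8 = 5.656 mm, L = 2×94 = 188 mm. φR_n = 0.75 × 0.6 × 480 × 5.656 × 188 = 229.7 kN.
Base metal shear (14 mm plate): yield φR_n = 1.0×0.6×250×14×188 = 394.8 kN; rupture φR_n = 0.75×0.6×400×14×188 = 473.8 kN; take 394.8 kN (yield).
Governing: min(229.7, 394.8) = 229.7 kN → weld metal.

229.7 kN (weld metal governs)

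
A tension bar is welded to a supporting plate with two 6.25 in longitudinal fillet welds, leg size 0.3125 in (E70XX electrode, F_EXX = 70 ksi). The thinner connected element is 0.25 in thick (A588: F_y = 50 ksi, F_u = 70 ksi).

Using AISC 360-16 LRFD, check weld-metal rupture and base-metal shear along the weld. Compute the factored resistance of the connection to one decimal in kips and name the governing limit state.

Weld metal: throat = 0.707×0.3125 = 0.22094 in, L = 2×6.25 = 12.5 in. φR_n = 0.75 × 0.6 × 70 × 0.22094 × 12.5 = 87.0 kips.
Base metal shear (0.25 in plate): yield φR_n = 1.0×0.6×50×0.25×12.5 = 93.8 kips; rupture φR_n = 0.75×0.6×70×0.25×12.5 = 98.4 kips; take 93.8 kips (yield).
Governing: min(87.0, 93.8) = 87.0 kips → weld metal.

87.0 kips (weld metal governs)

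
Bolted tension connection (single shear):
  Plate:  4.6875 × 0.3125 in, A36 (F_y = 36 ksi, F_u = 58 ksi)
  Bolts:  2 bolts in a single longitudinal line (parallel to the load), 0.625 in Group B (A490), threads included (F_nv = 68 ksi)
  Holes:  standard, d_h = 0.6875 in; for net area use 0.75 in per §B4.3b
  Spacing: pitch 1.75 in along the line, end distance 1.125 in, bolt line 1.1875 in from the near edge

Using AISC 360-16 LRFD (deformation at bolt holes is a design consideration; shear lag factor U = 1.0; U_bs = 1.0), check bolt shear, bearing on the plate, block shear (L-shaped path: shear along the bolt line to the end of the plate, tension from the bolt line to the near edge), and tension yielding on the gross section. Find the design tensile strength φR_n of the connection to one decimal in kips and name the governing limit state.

25.3 kips (block shear governs)

Bolt shear: A_b = π(0.625)²/4 = 0.3068 in². φR_n = 0.75 × 68 × 0.3068 × 2 × 1 = 31.3 kips.
Bearing (0.3125 in plate, F_u = 58 ksi): end bolts L_c = 1.125 − 0.6875/2 = 0.78125, R_n = min(1.2×0.78125×0.3125×58, 2.4×0.625×0.3125×58) = 16.992 kips/bolt; interior L_c = 1.75 − 0.6875 = 1.0625, R_n = 23.109 kips/bolt. φR_n = 0.75 × (1×16.992 + 1×23.109) = 30.1 kips.
Block shear: shear path 1×[1.125+1×1.75] = 1×2.875 in, A_gv = 0.89844, A_nv = 1×(2.875 − 1.5×0.75)×0.3125 = 0.54688 in²; tension to near edge: (1.1875 − 0.5×0.75)×0.3125 = 0.25391 in². R_n = min(0.6×58×0.54688, 0.6×36×0.89844) + 1.0×58×0.25391 = min(19.031, 19.406) + 14.727 = 33.758 kips. φR_n = 0.75 × 33.758 = 25.3 kips.
Tension yield (gross): A_g = 4.6875×0.3125 = 1.4648 in². φR_n = 0.90 × 36 × 1.4648 = 47.5 kips.
Governing: min(31.3, 30.1, 25.3, 47.5) = 25.3 kips → block shear.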